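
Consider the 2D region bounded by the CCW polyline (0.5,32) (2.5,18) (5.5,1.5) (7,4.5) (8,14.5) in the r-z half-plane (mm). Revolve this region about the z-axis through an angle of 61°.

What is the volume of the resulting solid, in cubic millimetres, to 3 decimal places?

Profile (r,z), 5 vertices: (0.5,32) (2.5,18) (5.5,1.5) (7,4.5) (8,14.5)
edge 0: (0.5,32)→(2.5,18)  cross = 0.5·18 − 2.5·32 = -71.0000; (r_i+r_j)·cross = 3·-71.0000 = -213.0000
edge 1: (2.5,18)→(5.5,1.5)  cross = 2.5·1.5 − 5.5·18 = -95.2500; (r_i+r_j)·cross = 8·-95.2500 = -762.0000
edge 2: (5.5,1.5)→(7,4.5)  cross = 5.5·4.5 − 7·1.5 = 14.2500; (r_i+r_j)·cross = 12.5·14.2500 = 178.1250
edge 3: (7,4.5)→(8,14.5)  cross = 7·14.5 − 8·4.5 = 65.5000; (r_i+r_j)·cross = 15·65.5000 = 982.5000
edge 4: (8,14.5)→(0.5,32)  cross = 8·32 − 0.5·14.5 = 248.7500; (r_i+r_j)·cross = 8.5·248.7500 = 2114.3750
Σcross = 162.2500 → A = |Σcross|/2 = 81.1250 mm²
Σ(r_i+r_j)·cross = 2300.0000 → first moment M = |Σ|/6 = 383.3333
R_c = M/A = 383.3333/81.1250 = 4.7252 mm
θ = 61° = 1.064651 rad
V = θ·R_c·A = 1.064651·4.7252·81.1250 = 408.116 mm³

Volume = 408.116 mm³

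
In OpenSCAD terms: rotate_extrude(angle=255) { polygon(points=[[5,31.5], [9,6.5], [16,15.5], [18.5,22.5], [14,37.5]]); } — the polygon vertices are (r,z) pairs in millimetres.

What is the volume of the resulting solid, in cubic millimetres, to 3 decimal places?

Volume = 12629.661 mm³

Profile (r,z), 5 vertices: (5,31.5) (9,6.5) (16,15.5) (18.5,22.5) (14,37.5)
edge 0: (5,31.5)→(9,6.5)  cross = 5·6.5 − 9·31.5 = -251.0000; (r_i+r_j)·cross = 14·-251.0000 = -3514.0000
edge 1: (9,6.5)→(16,15.5)  cross = 9·15.5 − 16·6.5 = 35.5000; (r_i+r_j)·cross = 25·35.5000 = 887.5000
edge 2: (16,15.5)→(18.5,22.5)  cross = 16·22.5 − 18.5·15.5 = 73.2500; (r_i+r_j)·cross = 34.5·73.2500 = 2527.1250
edge 3: (18.5,22.5)→(14,37.5)  cross = 18.5·37.5 − 14·22.5 = 378.7500; (r_i+r_j)·cross = 32.5·378.7500 = 12309.3750
edge 4: (14,37.5)→(5,31.5)  cross = 14·31.5 − 5·37.5 = 253.5000; (r_i+r_j)·cross = 19·253.5000 = 4816.5000
Σcross = 490.0000 → A = |Σcross|/2 = 245.0000 mm²
Σ(r_i+r_j)·cross = 17026.5000 → first moment M = |Σ|/6 = 2837.7500
R_c = M/A = 2837.7500/245.0000 = 11.5827 mm
θ = 255° = 4.450590 rad
V = θ·R_c·A = 4.450590·11.5827·245.0000 = 12629.661 mm³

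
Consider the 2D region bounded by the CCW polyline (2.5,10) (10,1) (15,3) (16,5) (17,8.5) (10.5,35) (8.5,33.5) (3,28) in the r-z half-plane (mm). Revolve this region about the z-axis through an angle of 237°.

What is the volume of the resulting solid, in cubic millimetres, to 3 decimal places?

Profile (r,z), 8 vertices: (2.5,10) (10,1) (15,3) (16,5) (17,8.5) (10.5,35) (8.5,33.5) (3,28)
edge 0: (2.5,10)→(10,1)  cross = 2.5·1 − 10·10 = -97.5000; (r_i+r_j)·cross = 12.5·-97.5000 = -1218.7500
edge 1: (10,1)→(15,3)  cross = 10·3 − 15·1 = 15.0000; (r_i+r_j)·cross = 25·15.0000 = 375.0000
edge 2: (15,3)→(16,5)  cross = 15·5 − 16·3 = 27.0000; (r_i+r_j)·cross = 31·27.0000 = 837.0000
edge 3: (16,5)→(17,8.5)  cross = 16·8.5 − 17·5 = 51.0000; (r_i+r_j)·cross = 33·51.0000 = 1683.0000
edge 4: (17,8.5)→(10.5,35)  cross = 17·35 − 10.5·8.5 = 505.7500; (r_i+r_j)·cross = 27.5·505.7500 = 13908.1250
edge 5: (10.5,35)→(8.5,33.5)  cross = 10.5·33.5 − 8.5·35 = 54.2500; (r_i+r_j)·cross = 19·54.2500 = 1030.7500
edge 6: (8.5,33.5)→(3,28)  cross = 8.5·28 − 3·33.5 = 137.5000; (r_i+r_j)·cross = 11.5·137.5000 = 1581.2500
edge 7: (3,28)→(2.5,10)  cross = 3·10 − 2.5·28 = -40.0000; (r_i+r_j)·cross = 5.5·-40.0000 = -220.0000
Σcross = 653.0000 → A = |Σcross|/2 = 326.5000 mm²
Σ(r_i+r_j)·cross = 17976.3750 → first moment M = |Σ|/6 = 2996.0625
R_c = M/A = 2996.0625/326.5000 = 9.1763 mm
θ = 237° = 4.136430 rad
V = θ·R_c·A = 4.136430·9.1763·326.5000 = 12393.004 mm³

Volume = 12393.004 mm³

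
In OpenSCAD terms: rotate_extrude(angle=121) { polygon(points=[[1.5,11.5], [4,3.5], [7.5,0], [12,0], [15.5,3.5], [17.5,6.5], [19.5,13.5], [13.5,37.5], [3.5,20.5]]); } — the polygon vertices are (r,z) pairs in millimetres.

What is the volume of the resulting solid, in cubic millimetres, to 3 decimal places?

Profile (r,z), 9 vertices: (1.5,11.5) (4,3.5) (7.5,0) (12,0) (15.5,3.5) (17.5,6.5) (19.5,13.5) (13.5,37.5) (3.5,20.5)
edge 0: (1.5,11.5)→(4,3.5)  cross = 1.5·3.5 − 4·11.5 = -40.7500; (r_i+r_j)·cross = 5.5·-40.7500 = -224.1250
edge 1: (4,3.5)→(7.5,0)  cross = 4·0 − 7.5·3.5 = -26.2500; (r_i+r_j)·cross = 11.5·-26.2500 = -301.8750
edge 2: (7.5,0)→(12,0)  cross = 7.5·0 − 12·0 = 0.0000; (r_i+r_j)·cross = 19.5·0.0000 = 0.0000
edge 3: (12,0)→(15.5,3.5)  cross = 12·3.5 − 15.5·0 = 42.0000; (r_i+r_j)·cross = 27.5·42.0000 = 1155.0000
edge 4: (15.5,3.5)→(17.5,6.5)  cross = 15.5·6.5 − 17.5·3.5 = 39.5000; (r_i+r_j)·cross = 33·39.5000 = 1303.5000
edge 5: (17.5,6.5)→(19.5,13.5)  cross = 17.5·13.5 − 19.5·6.5 = 109.5000; (r_i+r_j)·cross = 37·109.5000 = 4051.5000
edge 6: (19.5,13.5)→(13.5,37.5)  cross = 19.5·37.5 − 13.5·13.5 = 549.0000; (r_i+r_j)·cross = 33·549.0000 = 18117.0000
edge 7: (13.5,37.5)→(3.5,20.5)  cross = 13.5·20.5 − 3.5·37.5 = 145.5000; (r_i+r_j)·cross = 17·145.5000 = 2473.5000
edge 8: (3.5,20.5)→(1.5,11.5)  cross = 3.5·11.5 − 1.5·20.5 = 9.5000; (r_i+r_j)·cross = 5·9.5000 = 47.5000
Σcross = 828.0000 → A = |Σcross|/2 = 414.0000 mm²
Σ(r_i+r_j)·cross = 26622.0000 → first moment M = |Σ|/6 = 4437.0000
R_c = M/A = 4437.0000/414.0000 = 10.7174 mm
θ = 121° = 2.111848 rad
V = θ·R_c·A = 2.111848·10.7174·414.0000 = 9370.271 mm³

Volume = 9370.271 mm³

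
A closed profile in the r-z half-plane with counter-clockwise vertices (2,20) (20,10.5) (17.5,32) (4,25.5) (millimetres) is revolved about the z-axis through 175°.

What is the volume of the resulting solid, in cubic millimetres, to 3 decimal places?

Profile (r,z), 4 vertices: (2,20) (20,10.5) (17.5,32) (4,25.5)
edge 0: (2,20)→(20,10.5)  cross = 2·10.5 − 20·20 = -379.0000; (r_i+r_j)·cross = 22·-379.0000 = -8338.0000
edge 1: (20,10.5)→(17.5,32)  cross = 20·32 − 17.5·10.5 = 456.2500; (r_i+r_j)·cross = 37.5·456.2500 = 17109.3750
edge 2: (17.5,32)→(4,25.5)  cross = 17.5·25.5 − 4·32 = 318.2500; (r_i+r_j)·cross = 21.5·318.2500 = 6842.3750
edge 3: (4,25.5)→(2,20)  cross = 4·20 − 2·25.5 = 29.0000; (r_i+r_j)·cross = 6·29.0000 = 174.0000
Σcross = 424.5000 → A = |Σcross|/2 = 212.2500 mm²
Σ(r_i+r_j)·cross = 15787.7500 → first moment M = |Σ|/6 = 2631.2917
R_c = M/A = 2631.2917/212.2500 = 12.3971 mm
θ = 175° = 3.054326 rad
V = θ·R_c·A = 3.054326·12.3971·212.2500 = 8036.823 mm³

Volume = 8036.823 mm³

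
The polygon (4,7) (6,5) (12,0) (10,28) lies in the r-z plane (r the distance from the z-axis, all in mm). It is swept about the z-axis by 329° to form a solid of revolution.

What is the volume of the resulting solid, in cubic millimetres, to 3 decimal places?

Profile (r,z), 4 vertices: (4,7) (6,5) (12,0) (10,28)
edge 0: (4,7)→(6,5)  cross = 4·5 − 6·7 = -22.0000; (r_i+r_j)·cross = 10·-22.0000 = -220.0000
edge 1: (6,5)→(12,0)  cross = 6·0 − 12·5 = -60.0000; (r_i+r_j)·cross = 18·-60.0000 = -1080.0000
edge 2: (12,0)→(10,28)  cross = 12·28 − 10·0 = 336.0000; (r_i+r_j)·cross = 22·336.0000 = 7392.0000
edge 3: (10,28)→(4,7)  cross = 10·7 − 4·28 = -42.0000; (r_i+r_j)·cross = 14·-42.0000 = -588.0000
Σcross = 212.0000 → A = |Σcross|/2 = 106.0000 mm²
Σ(r_i+r_j)·cross = 5504.0000 → first moment M = |Σ|/6 = 917.3333
R_c = M/A = 917.3333/106.0000 = 8.6541 mm
θ = 329° = 5.742133 rad
V = θ·R_c·A = 5.742133·8.6541·106.0000 = 5267.450 mm³

Volume = 5267.450 mm³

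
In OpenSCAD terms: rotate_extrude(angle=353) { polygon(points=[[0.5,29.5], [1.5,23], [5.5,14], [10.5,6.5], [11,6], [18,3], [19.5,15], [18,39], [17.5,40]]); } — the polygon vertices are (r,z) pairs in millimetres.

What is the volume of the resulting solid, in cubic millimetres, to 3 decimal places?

Volume = 32496.259 mm³

Profile (r,z), 9 vertices: (0.5,29.5) (1.5,23) (5.5,14) (10.5,6.5) (11,6) (18,3) (19.5,15) (18,39) (17.5,40)
edge 0: (0.5,29.5)→(1.5,23)  cross = 0.5·23 − 1.5·29.5 = -32.7500; (r_i+r_j)·cross = 2·-32.7500 = -65.5000
edge 1: (1.5,23)→(5.5,14)  cross = 1.5·14 − 5.5·23 = -105.5000; (r_i+r_j)·cross = 7·-105.5000 = -738.5000
edge 2: (5.5,14)→(10.5,6.5)  cross = 5.5·6.5 − 10.5·14 = -111.2500; (r_i+r_j)·cross = 16·-111.2500 = -1780.0000
edge 3: (10.5,6.5)→(11,6)  cross = 10.5·6 − 11·6.5 = -8.5000; (r_i+r_j)·cross = 21.5·-8.5000 = -182.7500
edge 4: (11,6)→(18,3)  cross = 11·3 − 18·6 = -75.0000; (r_i+r_j)·cross = 29·-75.0000 = -2175.0000
edge 5: (18,3)→(19.5,15)  cross = 18·15 − 19.5·3 = 211.5000; (r_i+r_j)·cross = 37.5·211.5000 = 7931.2500
edge 6: (19.5,15)→(18,39)  cross = 19.5·39 − 18·15 = 490.5000; (r_i+r_j)·cross = 37.5·490.5000 = 18393.7500
edge 7: (18,39)→(17.5,40)  cross = 18·40 − 17.5·39 = 37.5000; (r_i+r_j)·cross = 35.5·37.5000 = 1331.2500
edge 8: (17.5,40)→(0.5,29.5)  cross = 17.5·29.5 − 0.5·40 = 496.2500; (r_i+r_j)·cross = 18·496.2500 = 8932.5000
Σcross = 902.7500 → A = |Σcross|/2 = 451.3750 mm²
Σ(r_i+r_j)·cross = 31647.0000 → first moment M = |Σ|/6 = 5274.5000
R_c = M/A = 5274.5000/451.3750 = 11.6854 mm
θ = 353° = 6.161012 rad
V = θ·R_c·A = 6.161012·11.6854·451.3750 = 32496.259 mm³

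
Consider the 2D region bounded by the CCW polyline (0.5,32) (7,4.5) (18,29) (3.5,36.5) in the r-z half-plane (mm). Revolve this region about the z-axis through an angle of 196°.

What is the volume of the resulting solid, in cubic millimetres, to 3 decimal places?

Volume = 7813.852 mm³

Profile (r,z), 4 vertices: (0.5,32) (7,4.5) (18,29) (3.5,36.5)
edge 0: (0.5,32)→(7,4.5)  cross = 0.5·4.5 − 7·32 = -221.7500; (r_i+r_j)·cross = 7.5·-221.7500 = -1663.1250
edge 1: (7,4.5)→(18,29)  cross = 7·29 − 18·4.5 = 122.0000; (r_i+r_j)·cross = 25·122.0000 = 3050.0000
edge 2: (18,29)→(3.5,36.5)  cross = 18·36.5 − 3.5·29 = 555.5000; (r_i+r_j)·cross = 21.5·555.5000 = 11943.2500
edge 3: (3.5,36.5)→(0.5,32)  cross = 3.5·32 − 0.5·36.5 = 93.7500; (r_i+r_j)·cross = 4·93.7500 = 375.0000
Σcross = 549.5000 → A = |Σcross|/2 = 274.7500 mm²
Σ(r_i+r_j)·cross = 13705.1250 → first moment M = |Σ|/6 = 2284.1875
R_c = M/A = 2284.1875/274.7500 = 8.3137 mm
θ = 196° = 3.420845 rad
V = θ·R_c·A = 3.420845·8.3137·274.7500 = 7813.852 mm³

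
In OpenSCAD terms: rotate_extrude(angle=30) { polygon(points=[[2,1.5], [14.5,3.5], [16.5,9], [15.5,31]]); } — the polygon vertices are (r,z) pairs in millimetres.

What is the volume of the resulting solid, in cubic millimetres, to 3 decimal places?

Profile (r,z), 4 vertices: (2,1.5) (14.5,3.5) (16.5,9) (15.5,31)
edge 0: (2,1.5)→(14.5,3.5)  cross = 2·3.5 − 14.5·1.5 = -14.7500; (r_i+r_j)·cross = 16.5·-14.7500 = -243.3750
edge 1: (14.5,3.5)→(16.5,9)  cross = 14.5·9 − 16.5·3.5 = 72.7500; (r_i+r_j)·cross = 31·72.7500 = 2255.2500
edge 2: (16.5,9)→(15.5,31)  cross = 16.5·31 − 15.5·9 = 372.0000; (r_i+r_j)·cross = 32·372.0000 = 11904.0000
edge 3: (15.5,31)→(2,1.5)  cross = 15.5·1.5 − 2·31 = -38.7500; (r_i+r_j)·cross = 17.5·-38.7500 = -678.1250
Σcross = 391.2500 → A = |Σcross|/2 = 195.6250 mm²
Σ(r_i+r_j)·cross = 13237.7500 → first moment M = |Σ|/6 = 2206.2917
R_c = M/A = 2206.2917/195.6250 = 11.2782 mm
θ = 30° = 0.523599 rad
V = θ·R_c·A = 0.523599·11.2782·195.6250 = 1155.212 mm³

Volume = 1155.212 mm³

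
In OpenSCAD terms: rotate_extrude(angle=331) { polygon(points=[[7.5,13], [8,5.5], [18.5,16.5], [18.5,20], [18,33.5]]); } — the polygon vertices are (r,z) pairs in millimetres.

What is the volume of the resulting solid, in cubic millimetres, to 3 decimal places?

Profile (r,z), 5 vertices: (7.5,13) (8,5.5) (18.5,16.5) (18.5,20) (18,33.5)
edge 0: (7.5,13)→(8,5.5)  cross = 7.5·5.5 − 8·13 = -62.7500; (r_i+r_j)·cross = 15.5·-62.7500 = -972.6250
edge 1: (8,5.5)→(18.5,16.5)  cross = 8·16.5 − 18.5·5.5 = 30.2500; (r_i+r_j)·cross = 26.5·30.2500 = 801.6250
edge 2: (18.5,16.5)→(18.5,20)  cross = 18.5·20 − 18.5·16.5 = 64.7500; (r_i+r_j)·cross = 37·64.7500 = 2395.7500
edge 3: (18.5,20)→(18,33.5)  cross = 18.5·33.5 − 18·20 = 259.7500; (r_i+r_j)·cross = 36.5·259.7500 = 9480.8750
edge 4: (18,33.5)→(7.5,13)  cross = 18·13 − 7.5·33.5 = -17.2500; (r_i+r_j)·cross = 25.5·-17.2500 = -439.8750
Σcross = 274.7500 → A = |Σcross|/2 = 137.3750 mm²
Σ(r_i+r_j)·cross = 11265.7500 → first moment M = |Σ|/6 = 1877.6250
R_c = M/A = 1877.6250/137.3750 = 13.6679 mm
θ = 331° = 5.777040 rad
V = θ·R_c·A = 5.777040·13.6679·137.3750 = 10847.114 mm³

Volume = 10847.114 mm³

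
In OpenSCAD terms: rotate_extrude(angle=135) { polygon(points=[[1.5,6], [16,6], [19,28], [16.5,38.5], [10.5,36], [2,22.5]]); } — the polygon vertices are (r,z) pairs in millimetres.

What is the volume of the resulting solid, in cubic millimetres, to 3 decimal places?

Volume = 10538.080 mm³

Profile (r,z), 6 vertices: (1.5,6) (16,6) (19,28) (16.5,38.5) (10.5,36) (2,22.5)
edge 0: (1.5,6)→(16,6)  cross = 1.5·6 − 16·6 = -87.0000; (r_i+r_j)·cross = 17.5·-87.0000 = -1522.5000
edge 1: (16,6)→(19,28)  cross = 16·28 − 19·6 = 334.0000; (r_i+r_j)·cross = 35·334.0000 = 11690.0000
edge 2: (19,28)→(16.5,38.5)  cross = 19·38.5 − 16.5·28 = 269.5000; (r_i+r_j)·cross = 35.5·269.5000 = 9567.2500
edge 3: (16.5,38.5)→(10.5,36)  cross = 16.5·36 − 10.5·38.5 = 189.7500; (r_i+r_j)·cross = 27·189.7500 = 5123.2500
edge 4: (10.5,36)→(2,22.5)  cross = 10.5·22.5 − 2·36 = 164.2500; (r_i+r_j)·cross = 12.5·164.2500 = 2053.1250
edge 5: (2,22.5)→(1.5,6)  cross = 2·6 − 1.5·22.5 = -21.7500; (r_i+r_j)·cross = 3.5·-21.7500 = -76.1250
Σcross = 848.7500 → A = |Σcross|/2 = 424.3750 mm²
Σ(r_i+r_j)·cross = 26835.0000 → first moment M = |Σ|/6 = 4472.5000
R_c = M/A = 4472.5000/424.3750 = 10.5390 mm
θ = 135° = 2.356194 rad
V = θ·R_c·A = 2.356194·10.5390·424.3750 = 10538.080 mm³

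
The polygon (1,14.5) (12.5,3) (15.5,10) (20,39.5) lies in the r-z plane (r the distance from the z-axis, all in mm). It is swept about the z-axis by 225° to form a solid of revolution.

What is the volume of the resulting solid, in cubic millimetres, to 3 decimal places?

Volume = 12885.111 mm³

Profile (r,z), 4 vertices: (1,14.5) (12.5,3) (15.5,10) (20,39.5)
edge 0: (1,14.5)→(12.5,3)  cross = 1·3 − 12.5·14.5 = -178.2500; (r_i+r_j)·cross = 13.5·-178.2500 = -2406.3750
edge 1: (12.5,3)→(15.5,10)  cross = 12.5·10 − 15.5·3 = 78.5000; (r_i+r_j)·cross = 28·78.5000 = 2198.0000
edge 2: (15.5,10)→(20,39.5)  cross = 15.5·39.5 − 20·10 = 412.2500; (r_i+r_j)·cross = 35.5·412.2500 = 14634.8750
edge 3: (20,39.5)→(1,14.5)  cross = 20·14.5 − 1·39.5 = 250.5000; (r_i+r_j)·cross = 21·250.5000 = 5260.5000
Σcross = 563.0000 → A = |Σcross|/2 = 281.5000 mm²
Σ(r_i+r_j)·cross = 19687.0000 → first moment M = |Σ|/6 = 3281.1667
R_c = M/A = 3281.1667/281.5000 = 11.6560 mm
θ = 225° = 3.926991 rad
V = θ·R_c·A = 3.926991·11.6560·281.5000 = 12885.111 mm³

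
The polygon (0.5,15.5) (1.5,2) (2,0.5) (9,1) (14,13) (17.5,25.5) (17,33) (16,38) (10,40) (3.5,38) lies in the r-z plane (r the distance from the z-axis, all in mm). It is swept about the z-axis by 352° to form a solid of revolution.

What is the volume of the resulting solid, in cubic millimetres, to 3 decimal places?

Volume = 25974.839 mm³

Profile (r,z), 10 vertices: (0.5,15.5) (1.5,2) (2,0.5) (9,1) (14,13) (17.5,25.5) (17,33) (16,38) (10,40) (3.5,38)
edge 0: (0.5,15.5)→(1.5,2)  cross = 0.5·2 − 1.5·15.5 = -22.2500; (r_i+r_j)·cross = 2·-22.2500 = -44.5000
edge 1: (1.5,2)→(2,0.5)  cross = 1.5·0.5 − 2·2 = -3.2500; (r_i+r_j)·cross = 3.5·-3.2500 = -11.3750
edge 2: (2,0.5)→(9,1)  cross = 2·1 − 9·0.5 = -2.5000; (r_i+r_j)·cross = 11·-2.5000 = -27.5000
edge 3: (9,1)→(14,13)  cross = 9·13 − 14·1 = 103.0000; (r_i+r_j)·cross = 23·103.0000 = 2369.0000
edge 4: (14,13)→(17.5,25.5)  cross = 14·25.5 − 17.5·13 = 129.5000; (r_i+r_j)·cross = 31.5·129.5000 = 4079.2500
edge 5: (17.5,25.5)→(17,33)  cross = 17.5·33 − 17·25.5 = 144.0000; (r_i+r_j)·cross = 34.5·144.0000 = 4968.0000
edge 6: (17,33)→(16,38)  cross = 17·38 − 16·33 = 118.0000; (r_i+r_j)·cross = 33·118.0000 = 3894.0000
edge 7: (16,38)→(10,40)  cross = 16·40 − 10·38 = 260.0000; (r_i+r_j)·cross = 26·260.0000 = 6760.0000
edge 8: (10,40)→(3.5,38)  cross = 10·38 − 3.5·40 = 240.0000; (r_i+r_j)·cross = 13.5·240.0000 = 3240.0000
edge 9: (3.5,38)→(0.5,15.5)  cross = 3.5·15.5 − 0.5·38 = 35.2500; (r_i+r_j)·cross = 4·35.2500 = 141.0000
Σcross = 1001.7500 → A = |Σcross|/2 = 500.8750 mm²
Σ(r_i+r_j)·cross = 25367.8750 → first moment M = |Σ|/6 = 4227.9792
R_c = M/A = 4227.9792/500.8750 = 8.4412 mm
θ = 352° = 6.143559 rad
V = θ·R_c·A = 6.143559·8.4412·500.8750 = 25974.839 mm³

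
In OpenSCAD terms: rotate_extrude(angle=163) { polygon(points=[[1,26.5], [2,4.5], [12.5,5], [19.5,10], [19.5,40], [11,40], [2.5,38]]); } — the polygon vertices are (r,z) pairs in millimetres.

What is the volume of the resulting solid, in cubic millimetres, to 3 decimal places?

Profile (r,z), 7 vertices: (1,26.5) (2,4.5) (12.5,5) (19.5,10) (19.5,40) (11,40) (2.5,38)
edge 0: (1,26.5)→(2,4.5)  cross = 1·4.5 − 2·26.5 = -48.5000; (r_i+r_j)·cross = 3·-48.5000 = -145.5000
edge 1: (2,4.5)→(12.5,5)  cross = 2·5 − 12.5·4.5 = -46.2500; (r_i+r_j)·cross = 14.5·-46.2500 = -670.6250
edge 2: (12.5,5)→(19.5,10)  cross = 12.5·10 − 19.5·5 = 27.5000; (r_i+r_j)·cross = 32·27.5000 = 880.0000
edge 3: (19.5,10)→(19.5,40)  cross = 19.5·40 − 19.5·10 = 585.0000; (r_i+r_j)·cross = 39·585.0000 = 22815.0000
edge 4: (19.5,40)→(11,40)  cross = 19.5·40 − 11·40 = 340.0000; (r_i+r_j)·cross = 30.5·340.0000 = 10370.0000
edge 5: (11,40)→(2.5,38)  cross = 11·38 − 2.5·40 = 318.0000; (r_i+r_j)·cross = 13.5·318.0000 = 4293.0000
edge 6: (2.5,38)→(1,26.5)  cross = 2.5·26.5 − 1·38 = 28.2500; (r_i+r_j)·cross = 3.5·28.2500 = 98.8750
Σcross = 1204.0000 → A = |Σcross|/2 = 602.0000 mm²
Σ(r_i+r_j)·cross = 37640.7500 → first moment M = |Σ|/6 = 6273.4583
R_c = M/A = 6273.4583/602.0000 = 10.4210 mm
θ = 163° = 2.844887 rad
V = θ·R_c·A = 2.844887·10.4210·602.0000 = 17847.278 mm³

Volume = 17847.278 mm³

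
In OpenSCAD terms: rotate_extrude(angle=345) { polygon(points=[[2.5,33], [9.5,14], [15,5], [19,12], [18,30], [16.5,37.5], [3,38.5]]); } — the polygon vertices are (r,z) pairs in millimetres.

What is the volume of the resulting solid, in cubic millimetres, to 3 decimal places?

Volume = 25172.906 mm³

Profile (r,z), 7 vertices: (2.5,33) (9.5,14) (15,5) (19,12) (18,30) (16.5,37.5) (3,38.5)
edge 0: (2.5,33)→(9.5,14)  cross = 2.5·14 − 9.5·33 = -278.5000; (r_i+r_j)·cross = 12·-278.5000 = -3342.0000
edge 1: (9.5,14)→(15,5)  cross = 9.5·5 − 15·14 = -162.5000; (r_i+r_j)·cross = 24.5·-162.5000 = -3981.2500
edge 2: (15,5)→(19,12)  cross = 15·12 − 19·5 = 85.0000; (r_i+r_j)·cross = 34·85.0000 = 2890.0000
edge 3: (19,12)→(18,30)  cross = 19·30 − 18·12 = 354.0000; (r_i+r_j)·cross = 37·354.0000 = 13098.0000
edge 4: (18,30)→(16.5,37.5)  cross = 18·37.5 − 16.5·30 = 180.0000; (r_i+r_j)·cross = 34.5·180.0000 = 6210.0000
edge 5: (16.5,37.5)→(3,38.5)  cross = 16.5·38.5 − 3·37.5 = 522.7500; (r_i+r_j)·cross = 19.5·522.7500 = 10193.6250
edge 6: (3,38.5)→(2.5,33)  cross = 3·33 − 2.5·38.5 = 2.7500; (r_i+r_j)·cross = 5.5·2.7500 = 15.1250
Σcross = 703.5000 → A = |Σcross|/2 = 351.7500 mm²
Σ(r_i+r_j)·cross = 25083.5000 → first moment M = |Σ|/6 = 4180.5833
R_c = M/A = 4180.5833/351.7500 = 11.8851 mm
θ = 345° = 6.021386 rad
V = θ·R_c·A = 6.021386·11.8851·351.7500 = 25172.906 mm³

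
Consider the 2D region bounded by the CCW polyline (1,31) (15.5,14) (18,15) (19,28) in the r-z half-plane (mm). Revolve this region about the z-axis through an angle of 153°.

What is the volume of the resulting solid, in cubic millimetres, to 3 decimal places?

Profile (r,z), 4 vertices: (1,31) (15.5,14) (18,15) (19,28)
edge 0: (1,31)→(15.5,14)  cross = 1·14 − 15.5·31 = -466.5000; (r_i+r_j)·cross = 16.5·-466.5000 = -7697.2500
edge 1: (15.5,14)→(18,15)  cross = 15.5·15 − 18·14 = -19.5000; (r_i+r_j)·cross = 33.5·-19.5000 = -653.2500
edge 2: (18,15)→(19,28)  cross = 18·28 − 19·15 = 219.0000; (r_i+r_j)·cross = 37·219.0000 = 8103.0000
edge 3: (19,28)→(1,31)  cross = 19·31 − 1·28 = 561.0000; (r_i+r_j)·cross = 20·561.0000 = 11220.0000
Σcross = 294.0000 → A = |Σcross|/2 = 147.0000 mm²
Σ(r_i+r_j)·cross = 10972.5000 → first moment M = |Σ|/6 = 1828.7500
R_c = M/A = 1828.7500/147.0000 = 12.4405 mm
θ = 153° = 2.670354 rad
V = θ·R_c·A = 2.670354·12.4405·147.0000 = 4883.409 mm³

Volume = 4883.409 mm³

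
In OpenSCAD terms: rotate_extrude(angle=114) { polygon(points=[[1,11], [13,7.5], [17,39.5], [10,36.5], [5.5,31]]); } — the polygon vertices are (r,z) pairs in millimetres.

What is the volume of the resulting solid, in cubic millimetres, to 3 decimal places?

Profile (r,z), 5 vertices: (1,11) (13,7.5) (17,39.5) (10,36.5) (5.5,31)
edge 0: (1,11)→(13,7.5)  cross = 1·7.5 − 13·11 = -135.5000; (r_i+r_j)·cross = 14·-135.5000 = -1897.0000
edge 1: (13,7.5)→(17,39.5)  cross = 13·39.5 − 17·7.5 = 386.0000; (r_i+r_j)·cross = 30·386.0000 = 11580.0000
edge 2: (17,39.5)→(10,36.5)  cross = 17·36.5 − 10·39.5 = 225.5000; (r_i+r_j)·cross = 27·225.5000 = 6088.5000
edge 3: (10,36.5)→(5.5,31)  cross = 10·31 − 5.5·36.5 = 109.2500; (r_i+r_j)·cross = 15.5·109.2500 = 1693.3750
edge 4: (5.5,31)→(1,11)  cross = 5.5·11 − 1·31 = 29.5000; (r_i+r_j)·cross = 6.5·29.5000 = 191.7500
Σcross = 614.7500 → A = |Σcross|/2 = 307.3750 mm²
Σ(r_i+r_j)·cross = 17656.6250 → first moment M = |Σ|/6 = 2942.7708
R_c = M/A = 2942.7708/307.3750 = 9.5739 mm
θ = 114° = 1.989675 rad
V = θ·R_c·A = 1.989675·9.5739·307.3750 = 5855.159 mm³

Volume = 5855.159 mm³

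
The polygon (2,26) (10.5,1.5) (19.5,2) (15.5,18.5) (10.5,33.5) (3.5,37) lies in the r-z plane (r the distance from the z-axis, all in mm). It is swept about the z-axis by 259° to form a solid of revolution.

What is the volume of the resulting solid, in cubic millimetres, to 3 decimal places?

Volume = 15263.705 mm³

Profile (r,z), 6 vertices: (2,26) (10.5,1.5) (19.5,2) (15.5,18.5) (10.5,33.5) (3.5,37)
edge 0: (2,26)→(10.5,1.5)  cross = 2·1.5 − 10.5·26 = -270.0000; (r_i+r_j)·cross = 12.5·-270.0000 = -3375.0000
edge 1: (10.5,1.5)→(19.5,2)  cross = 10.5·2 − 19.5·1.5 = -8.2500; (r_i+r_j)·cross = 30·-8.2500 = -247.5000
edge 2: (19.5,2)→(15.5,18.5)  cross = 19.5·18.5 − 15.5·2 = 329.7500; (r_i+r_j)·cross = 35·329.7500 = 11541.2500
edge 3: (15.5,18.5)→(10.5,33.5)  cross = 15.5·33.5 − 10.5·18.5 = 325.0000; (r_i+r_j)·cross = 26·325.0000 = 8450.0000
edge 4: (10.5,33.5)→(3.5,37)  cross = 10.5·37 − 3.5·33.5 = 271.2500; (r_i+r_j)·cross = 14·271.2500 = 3797.5000
edge 5: (3.5,37)→(2,26)  cross = 3.5·26 − 2·37 = 17.0000; (r_i+r_j)·cross = 5.5·17.0000 = 93.5000
Σcross = 664.7500 → A = |Σcross|/2 = 332.3750 mm²
Σ(r_i+r_j)·cross = 20259.7500 → first moment M = |Σ|/6 = 3376.6250
R_c = M/A = 3376.6250/332.3750 = 10.1591 mm
θ = 259° = 4.520403 rad
V = θ·R_c·A = 4.520403·10.1591·332.3750 = 15263.705 mm³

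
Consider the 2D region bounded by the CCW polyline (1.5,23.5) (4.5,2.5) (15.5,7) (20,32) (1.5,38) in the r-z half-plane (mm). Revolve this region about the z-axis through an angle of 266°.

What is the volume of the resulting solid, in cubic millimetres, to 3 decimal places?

Volume = 20987.344 mm³

Profile (r,z), 5 vertices: (1.5,23.5) (4.5,2.5) (15.5,7) (20,32) (1.5,38)
edge 0: (1.5,23.5)→(4.5,2.5)  cross = 1.5·2.5 − 4.5·23.5 = -102.0000; (r_i+r_j)·cross = 6·-102.0000 = -612.0000
edge 1: (4.5,2.5)→(15.5,7)  cross = 4.5·7 − 15.5·2.5 = -7.2500; (r_i+r_j)·cross = 20·-7.2500 = -145.0000
edge 2: (15.5,7)→(20,32)  cross = 15.5·32 − 20·7 = 356.0000; (r_i+r_j)·cross = 35.5·356.0000 = 12638.0000
edge 3: (20,32)→(1.5,38)  cross = 20·38 − 1.5·32 = 712.0000; (r_i+r_j)·cross = 21.5·712.0000 = 15308.0000
edge 4: (1.5,38)→(1.5,23.5)  cross = 1.5·23.5 − 1.5·38 = -21.7500; (r_i+r_j)·cross = 3·-21.7500 = -65.2500
Σcross = 937.0000 → A = |Σcross|/2 = 468.5000 mm²
Σ(r_i+r_j)·cross = 27123.7500 → first moment M = |Σ|/6 = 4520.6250
R_c = M/A = 4520.6250/468.5000 = 9.6491 mm
θ = 266° = 4.642576 rad
V = θ·R_c·A = 4.642576·9.6491·468.5000 = 20987.344 mm³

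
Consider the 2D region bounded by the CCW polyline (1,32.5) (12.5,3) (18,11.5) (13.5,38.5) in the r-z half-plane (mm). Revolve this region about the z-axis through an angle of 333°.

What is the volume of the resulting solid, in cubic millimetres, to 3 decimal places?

Profile (r,z), 4 vertices: (1,32.5) (12.5,3) (18,11.5) (13.5,38.5)
edge 0: (1,32.5)→(12.5,3)  cross = 1·3 − 12.5·32.5 = -403.2500; (r_i+r_j)·cross = 13.5·-403.2500 = -5443.8750
edge 1: (12.5,3)→(18,11.5)  cross = 12.5·11.5 − 18·3 = 89.7500; (r_i+r_j)·cross = 30.5·89.7500 = 2737.3750
edge 2: (18,11.5)→(13.5,38.5)  cross = 18·38.5 − 13.5·11.5 = 537.7500; (r_i+r_j)·cross = 31.5·537.7500 = 16939.1250
edge 3: (13.5,38.5)→(1,32.5)  cross = 13.5·32.5 − 1·38.5 = 400.2500; (r_i+r_j)·cross = 14.5·400.2500 = 5803.6250
Σcross = 624.5000 → A = |Σcross|/2 = 312.2500 mm²
Σ(r_i+r_j)·cross = 20036.2500 → first moment M = |Σ|/6 = 3339.3750
R_c = M/A = 3339.3750/312.2500 = 10.6946 mm
θ = 333° = 5.811946 rad
V = θ·R_c·A = 5.811946·10.6946·312.2500 = 19408.269 mm³

Volume = 19408.269 mm³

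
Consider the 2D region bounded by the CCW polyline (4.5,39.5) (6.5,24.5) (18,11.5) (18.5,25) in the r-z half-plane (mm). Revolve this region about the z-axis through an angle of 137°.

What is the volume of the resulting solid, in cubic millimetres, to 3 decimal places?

Profile (r,z), 4 vertices: (4.5,39.5) (6.5,24.5) (18,11.5) (18.5,25)
edge 0: (4.5,39.5)→(6.5,24.5)  cross = 4.5·24.5 − 6.5·39.5 = -146.5000; (r_i+r_j)·cross = 11·-146.5000 = -1611.5000
edge 1: (6.5,24.5)→(18,11.5)  cross = 6.5·11.5 − 18·24.5 = -366.2500; (r_i+r_j)·cross = 24.5·-366.2500 = -8973.1250
edge 2: (18,11.5)→(18.5,25)  cross = 18·25 − 18.5·11.5 = 237.2500; (r_i+r_j)·cross = 36.5·237.2500 = 8659.6250
edge 3: (18.5,25)→(4.5,39.5)  cross = 18.5·39.5 − 4.5·25 = 618.2500; (r_i+r_j)·cross = 23·618.2500 = 14219.7500
Σcross = 342.7500 → A = |Σcross|/2 = 171.3750 mm²
Σ(r_i+r_j)·cross = 12294.7500 → first moment M = |Σ|/6 = 2049.1250
R_c = M/A = 2049.1250/171.3750 = 11.9570 mm
θ = 137° = 2.391101 rad
V = θ·R_c·A = 2.391101·11.9570·171.3750 = 4899.665 mm³

Volume = 4899.665 mm³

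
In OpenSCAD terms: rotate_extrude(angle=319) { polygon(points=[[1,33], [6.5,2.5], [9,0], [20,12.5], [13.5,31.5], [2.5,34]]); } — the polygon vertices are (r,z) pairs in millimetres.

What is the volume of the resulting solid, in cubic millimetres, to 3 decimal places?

Volume = 21369.726 mm³

Profile (r,z), 6 vertices: (1,33) (6.5,2.5) (9,0) (20,12.5) (13.5,31.5) (2.5,34)
edge 0: (1,33)→(6.5,2.5)  cross = 1·2.5 − 6.5·33 = -212.0000; (r_i+r_j)·cross = 7.5·-212.0000 = -1590.0000
edge 1: (6.5,2.5)→(9,0)  cross = 6.5·0 − 9·2.5 = -22.5000; (r_i+r_j)·cross = 15.5·-22.5000 = -348.7500
edge 2: (9,0)→(20,12.5)  cross = 9·12.5 − 20·0 = 112.5000; (r_i+r_j)·cross = 29·112.5000 = 3262.5000
edge 3: (20,12.5)→(13.5,31.5)  cross = 20·31.5 − 13.5·12.5 = 461.2500; (r_i+r_j)·cross = 33.5·461.2500 = 15451.8750
edge 4: (13.5,31.5)→(2.5,34)  cross = 13.5·34 − 2.5·31.5 = 380.2500; (r_i+r_j)·cross = 16·380.2500 = 6084.0000
edge 5: (2.5,34)→(1,33)  cross = 2.5·33 − 1·34 = 48.5000; (r_i+r_j)·cross = 3.5·48.5000 = 169.7500
Σcross = 768.0000 → A = |Σcross|/2 = 384.0000 mm²
Σ(r_i+r_j)·cross = 23029.3750 → first moment M = |Σ|/6 = 3838.2292
R_c = M/A = 3838.2292/384.0000 = 9.9954 mm
θ = 319° = 5.567600 rad
V = θ·R_c·A = 5.567600·9.9954·384.0000 = 21369.726 mm³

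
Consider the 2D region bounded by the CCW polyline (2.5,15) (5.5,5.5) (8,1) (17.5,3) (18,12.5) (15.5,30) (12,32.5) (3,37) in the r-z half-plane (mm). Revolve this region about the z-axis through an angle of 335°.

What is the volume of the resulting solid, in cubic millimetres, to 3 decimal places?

Profile (r,z), 8 vertices: (2.5,15) (5.5,5.5) (8,1) (17.5,3) (18,12.5) (15.5,30) (12,32.5) (3,37)
edge 0: (2.5,15)→(5.5,5.5)  cross = 2.5·5.5 − 5.5·15 = -68.7500; (r_i+r_j)·cross = 8·-68.7500 = -550.0000
edge 1: (5.5,5.5)→(8,1)  cross = 5.5·1 − 8·5.5 = -38.5000; (r_i+r_j)·cross = 13.5·-38.5000 = -519.7500
edge 2: (8,1)→(17.5,3)  cross = 8·3 − 17.5·1 = 6.5000; (r_i+r_j)·cross = 25.5·6.5000 = 165.7500
edge 3: (17.5,3)→(18,12.5)  cross = 17.5·12.5 − 18·3 = 164.7500; (r_i+r_j)·cross = 35.5·164.7500 = 5848.6250
edge 4: (18,12.5)→(15.5,30)  cross = 18·30 − 15.5·12.5 = 346.2500; (r_i+r_j)·cross = 33.5·346.2500 = 11599.3750
edge 5: (15.5,30)→(12,32.5)  cross = 15.5·32.5 − 12·30 = 143.7500; (r_i+r_j)·cross = 27.5·143.7500 = 3953.1250
edge 6: (12,32.5)→(3,37)  cross = 12·37 − 3·32.5 = 346.5000; (r_i+r_j)·cross = 15·346.5000 = 5197.5000
edge 7: (3,37)→(2.5,15)  cross = 3·15 − 2.5·37 = -47.5000; (r_i+r_j)·cross = 5.5·-47.5000 = -261.2500
Σcross = 853.0000 → A = |Σcross|/2 = 426.5000 mm²
Σ(r_i+r_j)·cross = 25433.3750 → first moment M = |Σ|/6 = 4238.8958
R_c = M/A = 4238.8958/426.5000 = 9.9388 mm
θ = 335° = 5.846853 rad
V = θ·R_c·A = 5.846853·9.9388·426.5000 = 24784.201 mm³

Volume = 24784.201 mm³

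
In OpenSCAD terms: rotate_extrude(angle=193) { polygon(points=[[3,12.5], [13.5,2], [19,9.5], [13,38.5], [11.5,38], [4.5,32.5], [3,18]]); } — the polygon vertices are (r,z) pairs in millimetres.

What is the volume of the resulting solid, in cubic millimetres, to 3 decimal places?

Volume = 13463.064 mm³

Profile (r,z), 7 vertices: (3,12.5) (13.5,2) (19,9.5) (13,38.5) (11.5,38) (4.5,32.5) (3,18)
edge 0: (3,12.5)→(13.5,2)  cross = 3·2 − 13.5·12.5 = -162.7500; (r_i+r_j)·cross = 16.5·-162.7500 = -2685.3750
edge 1: (13.5,2)→(19,9.5)  cross = 13.5·9.5 − 19·2 = 90.2500; (r_i+r_j)·cross = 32.5·90.2500 = 2933.1250
edge 2: (19,9.5)→(13,38.5)  cross = 19·38.5 − 13·9.5 = 608.0000; (r_i+r_j)·cross = 32·608.0000 = 19456.0000
edge 3: (13,38.5)→(11.5,38)  cross = 13·38 − 11.5·38.5 = 51.2500; (r_i+r_j)·cross = 24.5·51.2500 = 1255.6250
edge 4: (11.5,38)→(4.5,32.5)  cross = 11.5·32.5 − 4.5·38 = 202.7500; (r_i+r_j)·cross = 16·202.7500 = 3244.0000
edge 5: (4.5,32.5)→(3,18)  cross = 4.5·18 − 3·32.5 = -16.5000; (r_i+r_j)·cross = 7.5·-16.5000 = -123.7500
edge 6: (3,18)→(3,12.5)  cross = 3·12.5 − 3·18 = -16.5000; (r_i+r_j)·cross = 6·-16.5000 = -99.0000
Σcross = 756.5000 → A = |Σcross|/2 = 378.2500 mm²
Σ(r_i+r_j)·cross = 23980.6250 → first moment M = |Σ|/6 = 3996.7708
R_c = M/A = 3996.7708/378.2500 = 10.5665 mm
θ = 193° = 3.368485 rad
V = θ·R_c·A = 3.368485·10.5665·378.2500 = 13463.064 mm³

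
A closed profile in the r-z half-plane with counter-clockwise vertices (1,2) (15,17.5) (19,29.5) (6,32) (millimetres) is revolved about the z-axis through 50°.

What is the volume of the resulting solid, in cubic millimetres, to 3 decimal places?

Volume = 2061.670 mm³

Profile (r,z), 4 vertices: (1,2) (15,17.5) (19,29.5) (6,32)
edge 0: (1,2)→(15,17.5)  cross = 1·17.5 − 15·2 = -12.5000; (r_i+r_j)·cross = 16·-12.5000 = -200.0000
edge 1: (15,17.5)→(19,29.5)  cross = 15·29.5 − 19·17.5 = 110.0000; (r_i+r_j)·cross = 34·110.0000 = 3740.0000
edge 2: (19,29.5)→(6,32)  cross = 19·32 − 6·29.5 = 431.0000; (r_i+r_j)·cross = 25·431.0000 = 10775.0000
edge 3: (6,32)→(1,2)  cross = 6·2 − 1·32 = -20.0000; (r_i+r_j)·cross = 7·-20.0000 = -140.0000
Σcross = 508.5000 → A = |Σcross|/2 = 254.2500 mm²
Σ(r_i+r_j)·cross = 14175.0000 → first moment M = |Σ|/6 = 2362.5000
R_c = M/A = 2362.5000/254.2500 = 9.2920 mm
θ = 50° = 0.872665 rad
V = θ·R_c·A = 0.872665·9.2920·254.2500 = 2061.670 mm³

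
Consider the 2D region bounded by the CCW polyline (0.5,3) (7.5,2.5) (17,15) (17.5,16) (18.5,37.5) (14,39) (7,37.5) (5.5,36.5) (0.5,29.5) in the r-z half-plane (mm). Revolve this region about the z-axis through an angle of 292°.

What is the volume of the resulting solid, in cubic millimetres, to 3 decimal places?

Profile (r,z), 9 vertices: (0.5,3) (7.5,2.5) (17,15) (17.5,16) (18.5,37.5) (14,39) (7,37.5) (5.5,36.5) (0.5,29.5)
edge 0: (0.5,3)→(7.5,2.5)  cross = 0.5·2.5 − 7.5·3 = -21.2500; (r_i+r_j)·cross = 8·-21.2500 = -170.0000
edge 1: (7.5,2.5)→(17,15)  cross = 7.5·15 − 17·2.5 = 70.0000; (r_i+r_j)·cross = 24.5·70.0000 = 1715.0000
edge 2: (17,15)→(17.5,16)  cross = 17·16 − 17.5·15 = 9.5000; (r_i+r_j)·cross = 34.5·9.5000 = 327.7500
edge 3: (17.5,16)→(18.5,37.5)  cross = 17.5·37.5 − 18.5·16 = 360.2500; (r_i+r_j)·cross = 36·360.2500 = 12969.0000
edge 4: (18.5,37.5)→(14,39)  cross = 18.5·39 − 14·37.5 = 196.5000; (r_i+r_j)·cross = 32.5·196.5000 = 6386.2500
edge 5: (14,39)→(7,37.5)  cross = 14·37.5 − 7·39 = 252.0000; (r_i+r_j)·cross = 21·252.0000 = 5292.0000
edge 6: (7,37.5)→(5.5,36.5)  cross = 7·36.5 − 5.5·37.5 = 49.2500; (r_i+r_j)·cross = 12.5·49.2500 = 615.6250
edge 7: (5.5,36.5)→(0.5,29.5)  cross = 5.5·29.5 − 0.5·36.5 = 144.0000; (r_i+r_j)·cross = 6·144.0000 = 864.0000
edge 8: (0.5,29.5)→(0.5,3)  cross = 0.5·3 − 0.5·29.5 = -13.2500; (r_i+r_j)·cross = 1·-13.2500 = -13.2500
Σcross = 1047.0000 → A = |Σcross|/2 = 523.5000 mm²
Σ(r_i+r_j)·cross = 27986.3750 → first moment M = |Σ|/6 = 4664.3958
R_c = M/A = 4664.3958/523.5000 = 8.9100 mm
θ = 292° = 5.096361 rad
V = θ·R_c·A = 5.096361·8.9100·523.5000 = 23771.447 mm³

Volume = 23771.447 mm³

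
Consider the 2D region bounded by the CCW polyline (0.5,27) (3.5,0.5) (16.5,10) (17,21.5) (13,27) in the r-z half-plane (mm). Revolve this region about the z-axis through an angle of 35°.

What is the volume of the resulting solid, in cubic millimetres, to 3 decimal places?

Volume = 1658.334 mm³

Profile (r,z), 5 vertices: (0.5,27) (3.5,0.5) (16.5,10) (17,21.5) (13,27)
edge 0: (0.5,27)→(3.5,0.5)  cross = 0.5·0.5 − 3.5·27 = -94.2500; (r_i+r_j)·cross = 4·-94.2500 = -377.0000
edge 1: (3.5,0.5)→(16.5,10)  cross = 3.5·10 − 16.5·0.5 = 26.7500; (r_i+r_j)·cross = 20·26.7500 = 535.0000
edge 2: (16.5,10)→(17,21.5)  cross = 16.5·21.5 − 17·10 = 184.7500; (r_i+r_j)·cross = 33.5·184.7500 = 6189.1250
edge 3: (17,21.5)→(13,27)  cross = 17·27 − 13·21.5 = 179.5000; (r_i+r_j)·cross = 30·179.5000 = 5385.0000
edge 4: (13,27)→(0.5,27)  cross = 13·27 − 0.5·27 = 337.5000; (r_i+r_j)·cross = 13.5·337.5000 = 4556.2500
Σcross = 634.2500 → A = |Σcross|/2 = 317.1250 mm²
Σ(r_i+r_j)·cross = 16288.3750 → first moment M = |Σ|/6 = 2714.7292
R_c = M/A = 2714.7292/317.1250 = 8.5604 mm
θ = 35° = 0.610865 rad
V = θ·R_c·A = 0.610865·8.5604·317.1250 = 1658.334 mm³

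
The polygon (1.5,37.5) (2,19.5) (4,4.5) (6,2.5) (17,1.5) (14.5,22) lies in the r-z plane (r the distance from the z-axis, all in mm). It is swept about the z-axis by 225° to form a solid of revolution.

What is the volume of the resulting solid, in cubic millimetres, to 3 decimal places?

Profile (r,z), 6 vertices: (1.5,37.5) (2,19.5) (4,4.5) (6,2.5) (17,1.5) (14.5,22)
edge 0: (1.5,37.5)→(2,19.5)  cross = 1.5·19.5 − 2·37.5 = -45.7500; (r_i+r_j)·cross = 3.5·-45.7500 = -160.1250
edge 1: (2,19.5)→(4,4.5)  cross = 2·4.5 − 4·19.5 = -69.0000; (r_i+r_j)·cross = 6·-69.0000 = -414.0000
edge 2: (4,4.5)→(6,2.5)  cross = 4·2.5 − 6·4.5 = -17.0000; (r_i+r_j)·cross = 10·-17.0000 = -170.0000
edge 3: (6,2.5)→(17,1.5)  cross = 6·1.5 − 17·2.5 = -33.5000; (r_i+r_j)·cross = 23·-33.5000 = -770.5000
edge 4: (17,1.5)→(14.5,22)  cross = 17·22 − 14.5·1.5 = 352.2500; (r_i+r_j)·cross = 31.5·352.2500 = 11095.8750
edge 5: (14.5,22)→(1.5,37.5)  cross = 14.5·37.5 − 1.5·22 = 510.7500; (r_i+r_j)·cross = 16·510.7500 = 8172.0000
Σcross = 697.7500 → A = |Σcross|/2 = 348.8750 mm²
Σ(r_i+r_j)·cross = 17753.2500 → first moment M = |Σ|/6 = 2958.8750
R_c = M/A = 2958.8750/348.8750 = 8.4812 mm
θ = 225° = 3.926991 rad
V = θ·R_c·A = 3.926991·8.4812·348.8750 = 11619.475 mm³

Volume = 11619.475 mm³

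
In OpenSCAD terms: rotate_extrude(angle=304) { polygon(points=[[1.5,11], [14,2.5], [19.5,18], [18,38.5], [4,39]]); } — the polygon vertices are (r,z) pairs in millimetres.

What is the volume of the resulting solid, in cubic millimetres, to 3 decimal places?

Volume = 28703.830 mm³

Profile (r,z), 5 vertices: (1.5,11) (14,2.5) (19.5,18) (18,38.5) (4,39)
edge 0: (1.5,11)→(14,2.5)  cross = 1.5·2.5 − 14·11 = -150.2500; (r_i+r_j)·cross = 15.5·-150.2500 = -2328.8750
edge 1: (14,2.5)→(19.5,18)  cross = 14·18 − 19.5·2.5 = 203.2500; (r_i+r_j)·cross = 33.5·203.2500 = 6808.8750
edge 2: (19.5,18)→(18,38.5)  cross = 19.5·38.5 − 18·18 = 426.7500; (r_i+r_j)·cross = 37.5·426.7500 = 16003.1250
edge 3: (18,38.5)→(4,39)  cross = 18·39 − 4·38.5 = 548.0000; (r_i+r_j)·cross = 22·548.0000 = 12056.0000
edge 4: (4,39)→(1.5,11)  cross = 4·11 − 1.5·39 = -14.5000; (r_i+r_j)·cross = 5.5·-14.5000 = -79.7500
Σcross = 1013.2500 → A = |Σcross|/2 = 506.6250 mm²
Σ(r_i+r_j)·cross = 32459.3750 → first moment M = |Σ|/6 = 5409.8958
R_c = M/A = 5409.8958/506.6250 = 10.6783 mm
θ = 304° = 5.305801 rad
V = θ·R_c·A = 5.305801·10.6783·506.6250 = 28703.830 mm³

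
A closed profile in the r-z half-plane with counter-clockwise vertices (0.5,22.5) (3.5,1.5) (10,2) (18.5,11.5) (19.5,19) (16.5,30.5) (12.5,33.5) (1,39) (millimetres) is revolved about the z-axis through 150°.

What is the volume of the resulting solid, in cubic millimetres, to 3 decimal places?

Profile (r,z), 8 vertices: (0.5,22.5) (3.5,1.5) (10,2) (18.5,11.5) (19.5,19) (16.5,30.5) (12.5,33.5) (1,39)
edge 0: (0.5,22.5)→(3.5,1.5)  cross = 0.5·1.5 − 3.5·22.5 = -78.0000; (r_i+r_j)·cross = 4·-78.0000 = -312.0000
edge 1: (3.5,1.5)→(10,2)  cross = 3.5·2 − 10·1.5 = -8.0000; (r_i+r_j)·cross = 13.5·-8.0000 = -108.0000
edge 2: (10,2)→(18.5,11.5)  cross = 10·11.5 − 18.5·2 = 78.0000; (r_i+r_j)·cross = 28.5·78.0000 = 2223.0000
edge 3: (18.5,11.5)→(19.5,19)  cross = 18.5·19 − 19.5·11.5 = 127.2500; (r_i+r_j)·cross = 38·127.2500 = 4835.5000
edge 4: (19.5,19)→(16.5,30.5)  cross = 19.5·30.5 − 16.5·19 = 281.2500; (r_i+r_j)·cross = 36·281.2500 = 10125.0000
edge 5: (16.5,30.5)→(12.5,33.5)  cross = 16.5·33.5 − 12.5·30.5 = 171.5000; (r_i+r_j)·cross = 29·171.5000 = 4973.5000
edge 6: (12.5,33.5)→(1,39)  cross = 12.5·39 − 1·33.5 = 454.0000; (r_i+r_j)·cross = 13.5·454.0000 = 6129.0000
edge 7: (1,39)→(0.5,22.5)  cross = 1·22.5 − 0.5·39 = 3.0000; (r_i+r_j)·cross = 1.5·3.0000 = 4.5000
Σcross = 1029.0000 → A = |Σcross|/2 = 514.5000 mm²
Σ(r_i+r_j)·cross = 27870.5000 → first moment M = |Σ|/6 = 4645.0833
R_c = M/A = 4645.0833/514.5000 = 9.0283 mm
θ = 150° = 2.617994 rad
V = θ·R_c·A = 2.617994·9.0283·514.5000 = 12160.800 mm³

Volume = 12160.800 mm³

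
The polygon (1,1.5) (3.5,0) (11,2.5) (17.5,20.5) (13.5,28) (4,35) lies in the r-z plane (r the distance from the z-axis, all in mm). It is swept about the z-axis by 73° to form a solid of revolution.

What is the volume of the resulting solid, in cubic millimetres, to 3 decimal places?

Profile (r,z), 6 vertices: (1,1.5) (3.5,0) (11,2.5) (17.5,20.5) (13.5,28) (4,35)
edge 0: (1,1.5)→(3.5,0)  cross = 1·0 − 3.5·1.5 = -5.2500; (r_i+r_j)·cross = 4.5·-5.2500 = -23.6250
edge 1: (3.5,0)→(11,2.5)  cross = 3.5·2.5 − 11·0 = 8.7500; (r_i+r_j)·cross = 14.5·8.7500 = 126.8750
edge 2: (11,2.5)→(17.5,20.5)  cross = 11·20.5 − 17.5·2.5 = 181.7500; (r_i+r_j)·cross = 28.5·181.7500 = 5179.8750
edge 3: (17.5,20.5)→(13.5,28)  cross = 17.5·28 − 13.5·20.5 = 213.2500; (r_i+r_j)·cross = 31·213.2500 = 6610.7500
edge 4: (13.5,28)→(4,35)  cross = 13.5·35 − 4·28 = 360.5000; (r_i+r_j)·cross = 17.5·360.5000 = 6308.7500
edge 5: (4,35)→(1,1.5)  cross = 4·1.5 − 1·35 = -29.0000; (r_i+r_j)·cross = 5·-29.0000 = -145.0000
Σcross = 730.0000 → A = |Σcross|/2 = 365.0000 mm²
Σ(r_i+r_j)·cross = 18057.6250 → first moment M = |Σ|/6 = 3009.6042
R_c = M/A = 3009.6042/365.0000 = 8.2455 mm
θ = 73° = 1.274090 rad
V = θ·R_c·A = 1.274090·8.2455·365.0000 = 3834.508 mm³

Volume = 3834.508 mm³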